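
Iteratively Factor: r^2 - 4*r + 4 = (r - 2)*(r - 2)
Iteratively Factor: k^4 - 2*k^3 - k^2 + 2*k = (k - 2)*(k^3 - k) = k*(k - 2)*(k^2 - 1) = k*(k - 2)*(k + 1)*(k - 1)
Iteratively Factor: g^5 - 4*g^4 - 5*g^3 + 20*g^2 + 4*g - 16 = (g - 4)*(g^4 - 5*g^2 + 4) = (g - 4)*(g - 1)*(g^3 + g^2 - 4*g - 4) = (g - 4)*(g - 1)*(g + 1)*(g^2 - 4) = (g - 4)*(g - 2)*(g - 1)*(g + 1)*(g + 2)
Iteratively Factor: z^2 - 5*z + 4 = (z - 4)*(z - 1)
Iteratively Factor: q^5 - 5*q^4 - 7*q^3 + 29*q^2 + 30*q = (q)*(q^4 - 5*q^3 - 7*q^2 + 29*q + 30) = q*(q - 3)*(q^3 - 2*q^2 - 13*q - 10) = q*(q - 5)*(q - 3)*(q^2 + 3*q + 2) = q*(q - 5)*(q - 3)*(q + 2)*(q + 1)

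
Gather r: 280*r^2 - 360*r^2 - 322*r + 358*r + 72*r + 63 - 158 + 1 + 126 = -80*r^2 + 108*r + 32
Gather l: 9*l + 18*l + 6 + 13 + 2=27*l + 21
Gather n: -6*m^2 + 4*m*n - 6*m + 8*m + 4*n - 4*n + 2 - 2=-6*m^2 + 4*m*n + 2*m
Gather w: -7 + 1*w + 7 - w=0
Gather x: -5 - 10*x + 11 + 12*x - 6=2*x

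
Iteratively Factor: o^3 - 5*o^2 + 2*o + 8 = (o - 4)*(o^2 - o - 2) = (o - 4)*(o + 1)*(o - 2)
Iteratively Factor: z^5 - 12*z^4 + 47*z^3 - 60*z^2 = (z)*(z^4 - 12*z^3 + 47*z^2 - 60*z) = z^2*(z^3 - 12*z^2 + 47*z - 60) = z^2*(z - 3)*(z^2 - 9*z + 20) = z^2*(z - 5)*(z - 3)*(z - 4)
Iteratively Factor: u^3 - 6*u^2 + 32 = (u + 2)*(u^2 - 8*u + 16) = (u - 4)*(u + 2)*(u - 4)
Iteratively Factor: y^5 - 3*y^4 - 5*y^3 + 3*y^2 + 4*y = (y)*(y^4 - 3*y^3 - 5*y^2 + 3*y + 4) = y*(y + 1)*(y^3 - 4*y^2 - y + 4) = y*(y + 1)^2*(y^2 - 5*y + 4) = y*(y - 1)*(y + 1)^2*(y - 4)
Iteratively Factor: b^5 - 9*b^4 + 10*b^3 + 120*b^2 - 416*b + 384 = (b - 2)*(b^4 - 7*b^3 - 4*b^2 + 112*b - 192) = (b - 4)*(b - 2)*(b^3 - 3*b^2 - 16*b + 48) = (b - 4)*(b - 2)*(b + 4)*(b^2 - 7*b + 12) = (b - 4)^2*(b - 2)*(b + 4)*(b - 3)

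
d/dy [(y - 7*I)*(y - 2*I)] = 2*y - 9*I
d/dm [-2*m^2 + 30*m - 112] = 30 - 4*m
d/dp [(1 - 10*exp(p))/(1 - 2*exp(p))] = -8*exp(p)/(2*exp(p) - 1)^2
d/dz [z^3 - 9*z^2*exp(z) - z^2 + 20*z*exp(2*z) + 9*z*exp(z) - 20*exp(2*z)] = -9*z^2*exp(z) + 3*z^2 + 40*z*exp(2*z) - 9*z*exp(z) - 2*z - 20*exp(2*z) + 9*exp(z)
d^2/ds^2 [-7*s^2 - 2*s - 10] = -14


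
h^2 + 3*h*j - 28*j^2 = (h - 4*j)*(h + 7*j)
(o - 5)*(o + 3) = o^2 - 2*o - 15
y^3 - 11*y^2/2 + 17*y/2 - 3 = (y - 3)*(y - 2)*(y - 1/2)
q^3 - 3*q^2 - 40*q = q*(q - 8)*(q + 5)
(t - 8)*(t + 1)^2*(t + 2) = t^4 - 4*t^3 - 27*t^2 - 38*t - 16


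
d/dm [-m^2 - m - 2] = -2*m - 1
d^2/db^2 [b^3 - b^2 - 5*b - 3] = 6*b - 2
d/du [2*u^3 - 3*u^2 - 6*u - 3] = 6*u^2 - 6*u - 6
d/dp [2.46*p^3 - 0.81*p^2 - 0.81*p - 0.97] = 7.38*p^2 - 1.62*p - 0.81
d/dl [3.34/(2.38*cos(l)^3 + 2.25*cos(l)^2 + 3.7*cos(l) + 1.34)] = (23.8476*cos(l)^2 + 15.03*cos(l) + 12.358)*sin(l)/(2.38*cos(l)^3 + 2.25*cos(l)^2 + 3.7*cos(l) + 1.34)^2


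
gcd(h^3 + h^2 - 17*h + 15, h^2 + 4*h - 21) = h - 3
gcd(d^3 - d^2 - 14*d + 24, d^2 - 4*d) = 1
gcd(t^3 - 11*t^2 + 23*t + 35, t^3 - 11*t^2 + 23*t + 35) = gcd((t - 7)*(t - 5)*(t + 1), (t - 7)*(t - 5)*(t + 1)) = t^3 - 11*t^2 + 23*t + 35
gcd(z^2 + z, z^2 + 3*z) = z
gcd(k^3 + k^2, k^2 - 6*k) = k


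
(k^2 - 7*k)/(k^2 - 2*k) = (k - 7)/(k - 2)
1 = 1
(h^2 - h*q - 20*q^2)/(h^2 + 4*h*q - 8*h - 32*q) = (h - 5*q)/(h - 8)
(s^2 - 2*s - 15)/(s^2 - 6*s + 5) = (s + 3)/(s - 1)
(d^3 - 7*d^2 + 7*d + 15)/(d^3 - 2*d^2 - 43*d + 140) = (d^2 - 2*d - 3)/(d^2 + 3*d - 28)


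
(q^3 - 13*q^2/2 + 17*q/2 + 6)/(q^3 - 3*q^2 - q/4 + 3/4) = 2*(q - 4)/(2*q - 1)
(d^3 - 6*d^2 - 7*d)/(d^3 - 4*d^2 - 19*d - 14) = d/(d + 2)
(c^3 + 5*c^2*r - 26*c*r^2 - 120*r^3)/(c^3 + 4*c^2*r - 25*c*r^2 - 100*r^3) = (c + 6*r)/(c + 5*r)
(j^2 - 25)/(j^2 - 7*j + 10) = (j + 5)/(j - 2)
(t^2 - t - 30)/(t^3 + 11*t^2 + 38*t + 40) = (t - 6)/(t^2 + 6*t + 8)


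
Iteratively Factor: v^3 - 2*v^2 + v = (v - 1)*(v^2 - v) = (v - 1)^2*(v)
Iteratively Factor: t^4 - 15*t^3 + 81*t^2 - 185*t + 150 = (t - 2)*(t^3 - 13*t^2 + 55*t - 75) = (t - 5)*(t - 2)*(t^2 - 8*t + 15) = (t - 5)^2*(t - 2)*(t - 3)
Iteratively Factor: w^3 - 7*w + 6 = (w + 3)*(w^2 - 3*w + 2) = (w - 1)*(w + 3)*(w - 2)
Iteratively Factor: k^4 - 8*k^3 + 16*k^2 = (k)*(k^3 - 8*k^2 + 16*k) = k*(k - 4)*(k^2 - 4*k) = k*(k - 4)^2*(k)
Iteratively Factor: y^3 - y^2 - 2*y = (y + 1)*(y^2 - 2*y) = (y - 2)*(y + 1)*(y)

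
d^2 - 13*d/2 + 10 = (d - 4)*(d - 5/2)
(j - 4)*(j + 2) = j^2 - 2*j - 8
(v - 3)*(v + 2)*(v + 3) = v^3 + 2*v^2 - 9*v - 18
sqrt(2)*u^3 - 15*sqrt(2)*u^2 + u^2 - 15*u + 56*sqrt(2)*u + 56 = (u - 8)*(u - 7)*(sqrt(2)*u + 1)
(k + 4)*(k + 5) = k^2 + 9*k + 20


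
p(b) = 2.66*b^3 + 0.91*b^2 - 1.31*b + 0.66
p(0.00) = 0.66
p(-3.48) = -95.86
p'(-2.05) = 28.49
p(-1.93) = -12.54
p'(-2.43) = 41.39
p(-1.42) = -3.26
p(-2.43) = -28.95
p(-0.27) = 1.03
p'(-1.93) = 24.90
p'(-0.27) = -1.22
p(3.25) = 97.33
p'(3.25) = 88.89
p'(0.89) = 6.63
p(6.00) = 600.12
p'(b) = 7.98*b^2 + 1.82*b - 1.31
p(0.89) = 2.09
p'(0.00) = -1.31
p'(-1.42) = 12.20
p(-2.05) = -15.75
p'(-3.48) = 89.00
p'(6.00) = 296.89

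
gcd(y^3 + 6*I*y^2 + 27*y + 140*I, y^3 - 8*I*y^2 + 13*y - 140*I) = y^2 - I*y + 20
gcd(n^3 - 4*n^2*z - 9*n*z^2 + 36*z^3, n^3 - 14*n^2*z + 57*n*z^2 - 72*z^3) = -n + 3*z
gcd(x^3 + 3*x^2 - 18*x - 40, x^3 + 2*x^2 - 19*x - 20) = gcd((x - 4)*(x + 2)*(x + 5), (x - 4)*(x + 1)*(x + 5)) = x^2 + x - 20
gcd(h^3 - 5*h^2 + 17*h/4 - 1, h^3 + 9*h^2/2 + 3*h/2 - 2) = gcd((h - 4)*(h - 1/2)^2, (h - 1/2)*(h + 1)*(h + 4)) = h - 1/2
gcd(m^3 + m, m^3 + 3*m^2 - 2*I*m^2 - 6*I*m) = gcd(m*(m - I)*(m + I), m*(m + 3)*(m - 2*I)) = m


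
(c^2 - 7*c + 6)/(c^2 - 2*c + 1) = (c - 6)/(c - 1)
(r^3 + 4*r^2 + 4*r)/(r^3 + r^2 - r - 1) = r*(r^2 + 4*r + 4)/(r^3 + r^2 - r - 1)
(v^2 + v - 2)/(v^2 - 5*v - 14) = (v - 1)/(v - 7)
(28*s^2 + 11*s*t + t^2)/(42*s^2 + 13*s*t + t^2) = (4*s + t)/(6*s + t)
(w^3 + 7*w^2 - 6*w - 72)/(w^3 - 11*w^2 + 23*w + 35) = (w^3 + 7*w^2 - 6*w - 72)/(w^3 - 11*w^2 + 23*w + 35)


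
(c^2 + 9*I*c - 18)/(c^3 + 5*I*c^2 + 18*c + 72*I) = 1/(c - 4*I)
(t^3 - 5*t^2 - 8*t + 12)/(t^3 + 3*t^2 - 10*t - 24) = (t^2 - 7*t + 6)/(t^2 + t - 12)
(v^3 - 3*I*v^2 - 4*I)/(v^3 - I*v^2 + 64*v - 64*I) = (v^3 - 3*I*v^2 - 4*I)/(v^3 - I*v^2 + 64*v - 64*I)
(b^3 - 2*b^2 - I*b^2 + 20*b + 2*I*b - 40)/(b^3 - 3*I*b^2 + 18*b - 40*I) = (b - 2)/(b - 2*I)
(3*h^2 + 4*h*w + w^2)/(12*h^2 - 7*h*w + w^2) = (3*h^2 + 4*h*w + w^2)/(12*h^2 - 7*h*w + w^2)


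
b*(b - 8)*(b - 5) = b^3 - 13*b^2 + 40*b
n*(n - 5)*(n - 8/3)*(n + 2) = n^4 - 17*n^3/3 - 2*n^2 + 80*n/3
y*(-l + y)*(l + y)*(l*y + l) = -l^3*y^2 - l^3*y + l*y^4 + l*y^3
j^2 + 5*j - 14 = (j - 2)*(j + 7)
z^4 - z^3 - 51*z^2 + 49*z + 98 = (z - 7)*(z - 2)*(z + 1)*(z + 7)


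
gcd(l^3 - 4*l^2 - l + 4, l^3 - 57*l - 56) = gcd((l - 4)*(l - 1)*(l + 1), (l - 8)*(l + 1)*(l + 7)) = l + 1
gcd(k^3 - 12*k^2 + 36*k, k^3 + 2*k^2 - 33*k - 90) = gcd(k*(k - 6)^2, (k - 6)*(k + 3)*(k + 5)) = k - 6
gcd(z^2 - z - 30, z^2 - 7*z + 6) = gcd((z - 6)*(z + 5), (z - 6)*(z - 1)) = z - 6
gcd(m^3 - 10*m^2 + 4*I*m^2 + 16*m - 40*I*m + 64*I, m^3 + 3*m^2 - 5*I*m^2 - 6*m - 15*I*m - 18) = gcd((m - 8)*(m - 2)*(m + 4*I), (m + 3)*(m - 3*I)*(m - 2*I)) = 1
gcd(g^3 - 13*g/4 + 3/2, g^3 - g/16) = 1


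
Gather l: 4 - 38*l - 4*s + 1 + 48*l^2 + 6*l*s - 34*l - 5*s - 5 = 48*l^2 + l*(6*s - 72) - 9*s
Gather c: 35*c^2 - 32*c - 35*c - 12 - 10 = 35*c^2 - 67*c - 22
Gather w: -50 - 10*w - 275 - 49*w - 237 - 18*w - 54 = -77*w - 616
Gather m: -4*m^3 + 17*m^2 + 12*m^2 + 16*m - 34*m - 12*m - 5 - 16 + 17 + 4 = -4*m^3 + 29*m^2 - 30*m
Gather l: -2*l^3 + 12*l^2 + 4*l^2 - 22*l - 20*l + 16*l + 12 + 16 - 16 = -2*l^3 + 16*l^2 - 26*l + 12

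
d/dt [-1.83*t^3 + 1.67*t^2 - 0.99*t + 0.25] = -5.49*t^2 + 3.34*t - 0.99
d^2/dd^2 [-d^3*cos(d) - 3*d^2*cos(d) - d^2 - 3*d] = d^3*cos(d) + 6*d^2*sin(d) + 3*d^2*cos(d) + 12*d*sin(d) - 6*d*cos(d) - 6*cos(d) - 2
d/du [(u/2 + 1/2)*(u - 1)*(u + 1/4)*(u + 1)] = 2*u^3 + 15*u^2/8 - 3*u/4 - 5/8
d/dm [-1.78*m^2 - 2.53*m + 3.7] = -3.56*m - 2.53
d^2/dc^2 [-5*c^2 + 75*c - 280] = -10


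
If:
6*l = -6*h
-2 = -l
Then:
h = -2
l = 2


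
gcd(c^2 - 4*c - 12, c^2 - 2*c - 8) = c + 2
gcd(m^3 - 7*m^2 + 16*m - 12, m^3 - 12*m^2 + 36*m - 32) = m^2 - 4*m + 4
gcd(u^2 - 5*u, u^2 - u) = u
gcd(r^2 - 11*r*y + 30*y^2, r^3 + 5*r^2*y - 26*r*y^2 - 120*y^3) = -r + 5*y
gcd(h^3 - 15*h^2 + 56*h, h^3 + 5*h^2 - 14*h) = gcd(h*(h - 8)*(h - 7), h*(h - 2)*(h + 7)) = h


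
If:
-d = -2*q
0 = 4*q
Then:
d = 0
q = 0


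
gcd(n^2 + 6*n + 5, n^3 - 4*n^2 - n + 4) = n + 1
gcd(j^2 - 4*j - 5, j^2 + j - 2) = 1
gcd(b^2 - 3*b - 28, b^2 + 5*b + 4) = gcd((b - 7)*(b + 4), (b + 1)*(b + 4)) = b + 4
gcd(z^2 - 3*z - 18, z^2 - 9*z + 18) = z - 6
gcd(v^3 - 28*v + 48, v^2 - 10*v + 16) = v - 2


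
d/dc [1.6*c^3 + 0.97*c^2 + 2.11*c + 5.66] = 4.8*c^2 + 1.94*c + 2.11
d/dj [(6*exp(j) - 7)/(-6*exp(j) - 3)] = -20*exp(j)/(3*(2*exp(j) + 1)^2)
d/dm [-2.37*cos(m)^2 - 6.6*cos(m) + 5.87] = (4.74*cos(m) + 6.6)*sin(m)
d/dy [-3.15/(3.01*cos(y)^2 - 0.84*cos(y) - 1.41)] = (2.646 - 18.963*cos(y))*sin(y)/(-3.01*cos(y)^2 + 0.84*cos(y) + 1.41)^2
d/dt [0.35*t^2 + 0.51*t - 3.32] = 0.7*t + 0.51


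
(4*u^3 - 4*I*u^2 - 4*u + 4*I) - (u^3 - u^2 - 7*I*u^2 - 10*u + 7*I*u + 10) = 3*u^3 + u^2 + 3*I*u^2 + 6*u - 7*I*u - 10 + 4*I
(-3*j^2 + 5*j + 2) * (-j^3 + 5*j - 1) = 3*j^5 - 5*j^4 - 17*j^3 + 28*j^2 + 5*j - 2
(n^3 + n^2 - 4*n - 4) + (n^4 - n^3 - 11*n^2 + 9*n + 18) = n^4 - 10*n^2 + 5*n + 14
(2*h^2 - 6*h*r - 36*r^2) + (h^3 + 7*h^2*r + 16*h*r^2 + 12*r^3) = h^3 + 7*h^2*r + 2*h^2 + 16*h*r^2 - 6*h*r + 12*r^3 - 36*r^2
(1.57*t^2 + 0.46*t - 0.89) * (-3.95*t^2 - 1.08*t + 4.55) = -6.2015*t^4 - 3.5126*t^3 + 10.1622*t^2 + 3.0542*t - 4.0495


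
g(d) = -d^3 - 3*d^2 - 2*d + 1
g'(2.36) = -32.87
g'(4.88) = -102.72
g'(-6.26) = -82.00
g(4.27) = -140.09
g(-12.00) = 1321.00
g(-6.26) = 141.27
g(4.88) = -196.42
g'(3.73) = -66.12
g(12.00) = -2183.00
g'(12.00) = -506.00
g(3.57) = -89.87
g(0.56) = -1.24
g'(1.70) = -20.87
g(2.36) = -33.57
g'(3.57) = -61.65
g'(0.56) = -6.30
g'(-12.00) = -362.00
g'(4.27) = -82.32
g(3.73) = -100.09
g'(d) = -3*d^2 - 6*d - 2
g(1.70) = -15.98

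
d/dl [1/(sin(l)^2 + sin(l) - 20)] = -(2*sin(l) + 1)*cos(l)/(sin(l)^2 + sin(l) - 20)^2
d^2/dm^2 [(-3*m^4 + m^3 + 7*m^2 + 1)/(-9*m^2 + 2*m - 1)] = 2*(243*m^6 - 162*m^5 + 117*m^4 - 169*m^3 - 30*m^2 + 51*m - 2)/(729*m^6 - 486*m^5 + 351*m^4 - 116*m^3 + 39*m^2 - 6*m + 1)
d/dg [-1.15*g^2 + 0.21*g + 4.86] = 0.21 - 2.3*g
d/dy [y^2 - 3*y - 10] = 2*y - 3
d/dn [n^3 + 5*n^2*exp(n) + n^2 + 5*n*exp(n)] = 5*n^2*exp(n) + 3*n^2 + 15*n*exp(n) + 2*n + 5*exp(n)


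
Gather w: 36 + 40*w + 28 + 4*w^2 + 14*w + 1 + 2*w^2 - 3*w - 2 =6*w^2 + 51*w + 63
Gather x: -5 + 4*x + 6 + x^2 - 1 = x^2 + 4*x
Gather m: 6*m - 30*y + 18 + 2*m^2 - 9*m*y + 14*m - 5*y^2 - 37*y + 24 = 2*m^2 + m*(20 - 9*y) - 5*y^2 - 67*y + 42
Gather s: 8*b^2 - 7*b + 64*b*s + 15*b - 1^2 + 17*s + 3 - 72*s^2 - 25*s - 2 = 8*b^2 + 8*b - 72*s^2 + s*(64*b - 8)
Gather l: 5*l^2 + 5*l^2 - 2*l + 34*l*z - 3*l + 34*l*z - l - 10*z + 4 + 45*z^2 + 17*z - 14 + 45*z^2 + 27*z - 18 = 10*l^2 + l*(68*z - 6) + 90*z^2 + 34*z - 28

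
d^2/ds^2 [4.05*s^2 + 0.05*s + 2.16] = 8.10000000000000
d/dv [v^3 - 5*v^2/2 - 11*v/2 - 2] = 3*v^2 - 5*v - 11/2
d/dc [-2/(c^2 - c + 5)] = 2*(2*c - 1)/(c^2 - c + 5)^2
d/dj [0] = 0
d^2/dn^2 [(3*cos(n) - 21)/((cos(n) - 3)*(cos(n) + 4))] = 3*(29*(1 - cos(n)^2)^2 - cos(n)^5 - 49*cos(n)^3 + 347*cos(n)^2 - 30*cos(n) - 187)/((cos(n) - 3)^3*(cos(n) + 4)^3)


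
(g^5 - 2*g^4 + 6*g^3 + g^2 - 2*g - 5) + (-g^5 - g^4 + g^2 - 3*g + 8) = -3*g^4 + 6*g^3 + 2*g^2 - 5*g + 3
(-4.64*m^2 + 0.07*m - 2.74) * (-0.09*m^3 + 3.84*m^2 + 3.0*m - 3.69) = 0.4176*m^5 - 17.8239*m^4 - 13.4046*m^3 + 6.81*m^2 - 8.4783*m + 10.1106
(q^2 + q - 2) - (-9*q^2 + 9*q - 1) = 10*q^2 - 8*q - 1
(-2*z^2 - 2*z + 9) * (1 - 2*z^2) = 4*z^4 + 4*z^3 - 20*z^2 - 2*z + 9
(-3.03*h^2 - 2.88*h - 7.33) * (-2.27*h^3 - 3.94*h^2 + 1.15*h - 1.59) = 6.8781*h^5 + 18.4758*h^4 + 24.5018*h^3 + 30.3859*h^2 - 3.8503*h + 11.6547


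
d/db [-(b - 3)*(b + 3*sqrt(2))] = -2*b - 3*sqrt(2) + 3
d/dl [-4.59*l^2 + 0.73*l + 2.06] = 0.73 - 9.18*l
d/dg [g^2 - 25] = 2*g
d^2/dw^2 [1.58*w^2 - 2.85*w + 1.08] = 3.16000000000000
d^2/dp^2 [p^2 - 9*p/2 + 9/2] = 2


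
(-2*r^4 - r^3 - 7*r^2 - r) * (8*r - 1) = -16*r^5 - 6*r^4 - 55*r^3 - r^2 + r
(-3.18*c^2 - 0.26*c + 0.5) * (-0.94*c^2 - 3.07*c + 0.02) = 2.9892*c^4 + 10.007*c^3 + 0.2646*c^2 - 1.5402*c + 0.01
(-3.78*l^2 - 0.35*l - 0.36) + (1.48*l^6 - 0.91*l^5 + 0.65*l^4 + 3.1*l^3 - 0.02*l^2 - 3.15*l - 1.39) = 1.48*l^6 - 0.91*l^5 + 0.65*l^4 + 3.1*l^3 - 3.8*l^2 - 3.5*l - 1.75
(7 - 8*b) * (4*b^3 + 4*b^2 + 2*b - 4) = -32*b^4 - 4*b^3 + 12*b^2 + 46*b - 28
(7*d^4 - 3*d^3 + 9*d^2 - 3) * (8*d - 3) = 56*d^5 - 45*d^4 + 81*d^3 - 27*d^2 - 24*d + 9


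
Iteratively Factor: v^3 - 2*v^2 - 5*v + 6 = (v + 2)*(v^2 - 4*v + 3) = (v - 1)*(v + 2)*(v - 3)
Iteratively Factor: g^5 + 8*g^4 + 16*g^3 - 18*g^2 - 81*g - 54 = (g + 1)*(g^4 + 7*g^3 + 9*g^2 - 27*g - 54) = (g - 2)*(g + 1)*(g^3 + 9*g^2 + 27*g + 27) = (g - 2)*(g + 1)*(g + 3)*(g^2 + 6*g + 9) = (g - 2)*(g + 1)*(g + 3)^2*(g + 3)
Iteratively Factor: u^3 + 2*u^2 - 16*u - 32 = (u - 4)*(u^2 + 6*u + 8) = (u - 4)*(u + 4)*(u + 2)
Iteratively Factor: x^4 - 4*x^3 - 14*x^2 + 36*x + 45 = (x + 1)*(x^3 - 5*x^2 - 9*x + 45) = (x + 1)*(x + 3)*(x^2 - 8*x + 15) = (x - 5)*(x + 1)*(x + 3)*(x - 3)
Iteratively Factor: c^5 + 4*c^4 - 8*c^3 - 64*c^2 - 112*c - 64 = (c - 4)*(c^4 + 8*c^3 + 24*c^2 + 32*c + 16) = (c - 4)*(c + 2)*(c^3 + 6*c^2 + 12*c + 8) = (c - 4)*(c + 2)^2*(c^2 + 4*c + 4) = (c - 4)*(c + 2)^3*(c + 2)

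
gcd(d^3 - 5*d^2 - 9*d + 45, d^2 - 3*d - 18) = d + 3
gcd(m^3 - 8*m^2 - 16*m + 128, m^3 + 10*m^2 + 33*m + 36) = m + 4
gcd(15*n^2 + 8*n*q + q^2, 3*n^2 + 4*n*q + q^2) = 3*n + q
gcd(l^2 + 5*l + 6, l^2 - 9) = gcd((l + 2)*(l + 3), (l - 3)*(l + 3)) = l + 3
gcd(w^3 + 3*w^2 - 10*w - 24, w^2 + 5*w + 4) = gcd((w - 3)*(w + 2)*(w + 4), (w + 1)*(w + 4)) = w + 4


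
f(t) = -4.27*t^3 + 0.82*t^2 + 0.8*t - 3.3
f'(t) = -12.81*t^2 + 1.64*t + 0.8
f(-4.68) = 448.60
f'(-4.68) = -287.44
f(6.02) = -900.34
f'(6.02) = -453.57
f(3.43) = -163.22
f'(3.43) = -144.28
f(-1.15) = 3.36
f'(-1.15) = -18.03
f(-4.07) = 294.91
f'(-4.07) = -218.07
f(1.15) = -7.79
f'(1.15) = -14.26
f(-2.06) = 35.86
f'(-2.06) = -56.94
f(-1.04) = 1.56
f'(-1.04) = -14.76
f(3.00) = -108.81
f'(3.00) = -109.57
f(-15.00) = 14580.45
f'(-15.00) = -2906.05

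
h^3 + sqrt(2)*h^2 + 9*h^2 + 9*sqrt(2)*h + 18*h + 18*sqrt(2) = (h + 3)*(h + 6)*(h + sqrt(2))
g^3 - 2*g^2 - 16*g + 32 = (g - 4)*(g - 2)*(g + 4)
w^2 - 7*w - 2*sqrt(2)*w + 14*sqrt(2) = (w - 7)*(w - 2*sqrt(2))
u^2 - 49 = (u - 7)*(u + 7)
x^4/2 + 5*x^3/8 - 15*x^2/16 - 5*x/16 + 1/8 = (x/2 + 1)*(x - 1)*(x - 1/4)*(x + 1/2)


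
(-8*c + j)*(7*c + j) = -56*c^2 - c*j + j^2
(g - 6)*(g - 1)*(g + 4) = g^3 - 3*g^2 - 22*g + 24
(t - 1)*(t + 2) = t^2 + t - 2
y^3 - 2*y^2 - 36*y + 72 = (y - 6)*(y - 2)*(y + 6)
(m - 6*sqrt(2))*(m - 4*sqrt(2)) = m^2 - 10*sqrt(2)*m + 48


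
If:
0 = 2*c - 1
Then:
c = 1/2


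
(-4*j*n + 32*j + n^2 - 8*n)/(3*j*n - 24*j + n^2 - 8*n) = (-4*j + n)/(3*j + n)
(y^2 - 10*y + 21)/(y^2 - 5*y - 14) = (y - 3)/(y + 2)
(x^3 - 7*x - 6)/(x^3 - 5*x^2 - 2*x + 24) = (x + 1)/(x - 4)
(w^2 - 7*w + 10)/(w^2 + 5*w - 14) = (w - 5)/(w + 7)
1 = 1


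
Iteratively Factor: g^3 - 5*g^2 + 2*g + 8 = (g + 1)*(g^2 - 6*g + 8) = (g - 4)*(g + 1)*(g - 2)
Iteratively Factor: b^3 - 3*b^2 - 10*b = (b + 2)*(b^2 - 5*b) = (b - 5)*(b + 2)*(b)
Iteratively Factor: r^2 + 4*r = (r + 4)*(r)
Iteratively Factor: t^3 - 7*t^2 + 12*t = (t)*(t^2 - 7*t + 12) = t*(t - 4)*(t - 3)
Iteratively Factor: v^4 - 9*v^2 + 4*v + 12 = (v + 3)*(v^3 - 3*v^2 + 4) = (v + 1)*(v + 3)*(v^2 - 4*v + 4) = (v - 2)*(v + 1)*(v + 3)*(v - 2)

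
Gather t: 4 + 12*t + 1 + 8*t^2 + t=8*t^2 + 13*t + 5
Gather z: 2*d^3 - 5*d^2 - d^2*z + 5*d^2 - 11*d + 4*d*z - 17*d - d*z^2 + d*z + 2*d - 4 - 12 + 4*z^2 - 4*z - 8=2*d^3 - 26*d + z^2*(4 - d) + z*(-d^2 + 5*d - 4) - 24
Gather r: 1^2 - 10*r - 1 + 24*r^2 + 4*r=24*r^2 - 6*r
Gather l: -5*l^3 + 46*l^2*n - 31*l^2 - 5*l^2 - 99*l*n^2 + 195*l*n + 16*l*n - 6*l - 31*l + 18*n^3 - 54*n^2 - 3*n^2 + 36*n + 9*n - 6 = -5*l^3 + l^2*(46*n - 36) + l*(-99*n^2 + 211*n - 37) + 18*n^3 - 57*n^2 + 45*n - 6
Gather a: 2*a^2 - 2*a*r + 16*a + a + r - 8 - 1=2*a^2 + a*(17 - 2*r) + r - 9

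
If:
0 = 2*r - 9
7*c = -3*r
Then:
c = -27/14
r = 9/2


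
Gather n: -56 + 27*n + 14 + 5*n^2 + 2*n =5*n^2 + 29*n - 42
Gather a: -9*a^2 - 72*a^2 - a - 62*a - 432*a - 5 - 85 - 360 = -81*a^2 - 495*a - 450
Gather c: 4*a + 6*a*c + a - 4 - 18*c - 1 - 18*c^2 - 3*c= 5*a - 18*c^2 + c*(6*a - 21) - 5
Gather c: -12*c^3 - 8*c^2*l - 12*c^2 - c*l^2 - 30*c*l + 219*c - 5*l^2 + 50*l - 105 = -12*c^3 + c^2*(-8*l - 12) + c*(-l^2 - 30*l + 219) - 5*l^2 + 50*l - 105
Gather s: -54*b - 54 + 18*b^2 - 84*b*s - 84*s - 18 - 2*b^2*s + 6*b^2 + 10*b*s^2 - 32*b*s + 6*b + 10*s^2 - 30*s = 24*b^2 - 48*b + s^2*(10*b + 10) + s*(-2*b^2 - 116*b - 114) - 72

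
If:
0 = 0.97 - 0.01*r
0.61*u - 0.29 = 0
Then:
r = 97.00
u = 0.48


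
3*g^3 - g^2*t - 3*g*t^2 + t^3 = (-3*g + t)*(-g + t)*(g + t)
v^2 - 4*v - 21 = (v - 7)*(v + 3)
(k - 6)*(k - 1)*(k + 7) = k^3 - 43*k + 42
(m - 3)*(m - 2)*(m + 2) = m^3 - 3*m^2 - 4*m + 12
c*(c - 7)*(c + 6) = c^3 - c^2 - 42*c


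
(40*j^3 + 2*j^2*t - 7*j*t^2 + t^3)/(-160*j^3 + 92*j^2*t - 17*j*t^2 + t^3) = (2*j + t)/(-8*j + t)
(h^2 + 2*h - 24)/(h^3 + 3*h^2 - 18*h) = (h - 4)/(h*(h - 3))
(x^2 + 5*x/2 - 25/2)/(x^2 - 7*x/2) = (2*x^2 + 5*x - 25)/(x*(2*x - 7))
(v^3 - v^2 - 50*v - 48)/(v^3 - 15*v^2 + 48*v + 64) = (v + 6)/(v - 8)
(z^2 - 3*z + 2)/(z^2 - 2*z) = (z - 1)/z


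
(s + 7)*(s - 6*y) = s^2 - 6*s*y + 7*s - 42*y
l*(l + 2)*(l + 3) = l^3 + 5*l^2 + 6*l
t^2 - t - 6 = (t - 3)*(t + 2)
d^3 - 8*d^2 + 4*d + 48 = (d - 6)*(d - 4)*(d + 2)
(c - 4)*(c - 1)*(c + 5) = c^3 - 21*c + 20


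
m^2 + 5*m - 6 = (m - 1)*(m + 6)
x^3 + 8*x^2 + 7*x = x*(x + 1)*(x + 7)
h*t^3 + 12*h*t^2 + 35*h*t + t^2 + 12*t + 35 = (t + 5)*(t + 7)*(h*t + 1)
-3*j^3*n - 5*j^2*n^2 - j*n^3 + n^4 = n*(-3*j + n)*(j + n)^2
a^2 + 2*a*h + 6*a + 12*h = (a + 6)*(a + 2*h)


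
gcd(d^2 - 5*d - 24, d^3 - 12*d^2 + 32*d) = d - 8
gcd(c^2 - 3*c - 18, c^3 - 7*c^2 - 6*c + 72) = c^2 - 3*c - 18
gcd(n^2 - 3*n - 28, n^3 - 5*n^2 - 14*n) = n - 7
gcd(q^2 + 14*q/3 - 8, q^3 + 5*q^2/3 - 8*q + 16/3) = q - 4/3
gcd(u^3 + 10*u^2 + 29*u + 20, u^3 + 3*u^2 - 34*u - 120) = u^2 + 9*u + 20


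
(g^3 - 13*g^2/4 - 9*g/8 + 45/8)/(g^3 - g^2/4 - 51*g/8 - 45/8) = (2*g - 3)/(2*g + 3)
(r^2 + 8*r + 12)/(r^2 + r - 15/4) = 4*(r^2 + 8*r + 12)/(4*r^2 + 4*r - 15)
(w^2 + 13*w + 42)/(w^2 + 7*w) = (w + 6)/w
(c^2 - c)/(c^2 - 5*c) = (c - 1)/(c - 5)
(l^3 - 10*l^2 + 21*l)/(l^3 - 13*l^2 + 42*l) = (l - 3)/(l - 6)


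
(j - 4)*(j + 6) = j^2 + 2*j - 24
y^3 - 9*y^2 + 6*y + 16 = (y - 8)*(y - 2)*(y + 1)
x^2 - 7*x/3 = x*(x - 7/3)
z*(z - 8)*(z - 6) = z^3 - 14*z^2 + 48*z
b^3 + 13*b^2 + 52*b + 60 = (b + 2)*(b + 5)*(b + 6)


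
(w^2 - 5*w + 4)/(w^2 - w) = (w - 4)/w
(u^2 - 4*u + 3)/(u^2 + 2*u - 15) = (u - 1)/(u + 5)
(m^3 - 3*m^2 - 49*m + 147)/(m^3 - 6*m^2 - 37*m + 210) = (m^2 + 4*m - 21)/(m^2 + m - 30)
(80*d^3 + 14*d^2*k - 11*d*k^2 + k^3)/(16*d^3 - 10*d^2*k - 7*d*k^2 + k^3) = (5*d - k)/(d - k)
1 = 1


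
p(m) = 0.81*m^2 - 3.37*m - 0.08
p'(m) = 1.62*m - 3.37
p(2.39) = -3.51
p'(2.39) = 0.50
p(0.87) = -2.40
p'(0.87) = -1.96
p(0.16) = -0.60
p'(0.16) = -3.11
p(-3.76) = 24.04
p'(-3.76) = -9.46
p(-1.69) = 7.93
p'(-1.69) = -6.11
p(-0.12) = 0.34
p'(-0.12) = -3.56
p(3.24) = -2.50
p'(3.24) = 1.88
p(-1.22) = 5.24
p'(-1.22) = -5.35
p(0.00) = -0.08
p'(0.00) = -3.37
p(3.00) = -2.90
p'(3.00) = 1.49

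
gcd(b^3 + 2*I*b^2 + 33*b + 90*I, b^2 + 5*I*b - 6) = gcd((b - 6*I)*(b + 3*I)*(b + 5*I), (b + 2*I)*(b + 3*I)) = b + 3*I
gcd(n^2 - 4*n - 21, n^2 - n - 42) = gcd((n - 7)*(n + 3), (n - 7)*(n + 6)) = n - 7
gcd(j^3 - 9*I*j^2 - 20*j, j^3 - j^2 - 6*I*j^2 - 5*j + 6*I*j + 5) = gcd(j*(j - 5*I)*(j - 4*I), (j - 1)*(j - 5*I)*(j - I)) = j - 5*I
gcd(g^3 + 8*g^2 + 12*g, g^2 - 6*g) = g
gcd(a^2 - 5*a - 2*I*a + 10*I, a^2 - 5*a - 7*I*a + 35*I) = a - 5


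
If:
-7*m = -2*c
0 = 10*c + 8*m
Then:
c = 0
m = 0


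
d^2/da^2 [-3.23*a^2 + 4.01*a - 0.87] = -6.46000000000000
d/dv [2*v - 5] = 2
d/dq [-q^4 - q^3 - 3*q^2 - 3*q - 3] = -4*q^3 - 3*q^2 - 6*q - 3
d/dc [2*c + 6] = 2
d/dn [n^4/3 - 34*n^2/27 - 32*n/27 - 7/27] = 4*n^3/3 - 68*n/27 - 32/27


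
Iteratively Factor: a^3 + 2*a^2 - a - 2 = (a + 1)*(a^2 + a - 2) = (a - 1)*(a + 1)*(a + 2)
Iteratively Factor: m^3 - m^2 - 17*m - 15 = (m + 1)*(m^2 - 2*m - 15) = (m - 5)*(m + 1)*(m + 3)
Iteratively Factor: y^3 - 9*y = (y - 3)*(y^2 + 3*y) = (y - 3)*(y + 3)*(y)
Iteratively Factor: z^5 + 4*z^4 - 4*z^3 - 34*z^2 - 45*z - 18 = (z + 3)*(z^4 + z^3 - 7*z^2 - 13*z - 6) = (z + 1)*(z + 3)*(z^3 - 7*z - 6) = (z - 3)*(z + 1)*(z + 3)*(z^2 + 3*z + 2) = (z - 3)*(z + 1)^2*(z + 3)*(z + 2)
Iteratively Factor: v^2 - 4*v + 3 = (v - 1)*(v - 3)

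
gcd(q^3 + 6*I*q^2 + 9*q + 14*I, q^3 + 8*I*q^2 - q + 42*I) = q^2 + 5*I*q + 14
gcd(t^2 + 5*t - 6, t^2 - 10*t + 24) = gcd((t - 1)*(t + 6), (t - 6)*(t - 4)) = 1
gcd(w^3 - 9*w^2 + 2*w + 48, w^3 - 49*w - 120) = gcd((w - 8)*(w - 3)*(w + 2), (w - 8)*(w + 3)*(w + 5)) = w - 8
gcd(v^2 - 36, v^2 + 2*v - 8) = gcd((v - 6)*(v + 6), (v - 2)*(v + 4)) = 1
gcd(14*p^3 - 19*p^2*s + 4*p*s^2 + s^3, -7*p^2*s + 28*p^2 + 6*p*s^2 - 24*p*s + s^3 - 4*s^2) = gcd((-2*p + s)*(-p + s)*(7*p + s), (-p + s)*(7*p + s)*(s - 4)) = 7*p^2 - 6*p*s - s^2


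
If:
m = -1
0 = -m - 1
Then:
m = -1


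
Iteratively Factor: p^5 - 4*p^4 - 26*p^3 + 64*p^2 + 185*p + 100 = (p + 1)*(p^4 - 5*p^3 - 21*p^2 + 85*p + 100) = (p + 1)*(p + 4)*(p^3 - 9*p^2 + 15*p + 25) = (p - 5)*(p + 1)*(p + 4)*(p^2 - 4*p - 5) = (p - 5)*(p + 1)^2*(p + 4)*(p - 5)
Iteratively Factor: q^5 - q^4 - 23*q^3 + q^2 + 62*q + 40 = (q + 1)*(q^4 - 2*q^3 - 21*q^2 + 22*q + 40) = (q - 5)*(q + 1)*(q^3 + 3*q^2 - 6*q - 8) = (q - 5)*(q + 1)*(q + 4)*(q^2 - q - 2) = (q - 5)*(q - 2)*(q + 1)*(q + 4)*(q + 1)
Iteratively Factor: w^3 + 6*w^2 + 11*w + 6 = (w + 1)*(w^2 + 5*w + 6) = (w + 1)*(w + 3)*(w + 2)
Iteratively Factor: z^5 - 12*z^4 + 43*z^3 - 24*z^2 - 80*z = (z + 1)*(z^4 - 13*z^3 + 56*z^2 - 80*z) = z*(z + 1)*(z^3 - 13*z^2 + 56*z - 80) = z*(z - 5)*(z + 1)*(z^2 - 8*z + 16) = z*(z - 5)*(z - 4)*(z + 1)*(z - 4)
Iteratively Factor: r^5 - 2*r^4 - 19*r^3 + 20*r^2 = (r)*(r^4 - 2*r^3 - 19*r^2 + 20*r) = r^2*(r^3 - 2*r^2 - 19*r + 20) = r^2*(r + 4)*(r^2 - 6*r + 5) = r^2*(r - 5)*(r + 4)*(r - 1)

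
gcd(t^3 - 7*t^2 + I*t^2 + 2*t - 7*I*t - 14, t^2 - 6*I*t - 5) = t - I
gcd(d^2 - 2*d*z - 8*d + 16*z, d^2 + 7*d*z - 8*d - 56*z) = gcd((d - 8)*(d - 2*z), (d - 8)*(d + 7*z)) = d - 8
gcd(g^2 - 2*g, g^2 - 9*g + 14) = g - 2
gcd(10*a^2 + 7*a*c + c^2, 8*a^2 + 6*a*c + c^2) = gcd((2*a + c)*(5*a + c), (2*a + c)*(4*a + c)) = 2*a + c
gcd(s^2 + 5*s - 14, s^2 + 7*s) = s + 7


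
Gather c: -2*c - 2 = -2*c - 2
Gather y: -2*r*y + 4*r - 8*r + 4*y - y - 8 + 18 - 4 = -4*r + y*(3 - 2*r) + 6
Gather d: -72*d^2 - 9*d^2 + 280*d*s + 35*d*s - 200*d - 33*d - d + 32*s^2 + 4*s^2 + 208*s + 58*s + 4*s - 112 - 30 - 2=-81*d^2 + d*(315*s - 234) + 36*s^2 + 270*s - 144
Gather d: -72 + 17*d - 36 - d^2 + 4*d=-d^2 + 21*d - 108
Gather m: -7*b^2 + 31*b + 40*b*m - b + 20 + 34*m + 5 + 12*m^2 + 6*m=-7*b^2 + 30*b + 12*m^2 + m*(40*b + 40) + 25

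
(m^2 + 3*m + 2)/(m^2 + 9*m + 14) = (m + 1)/(m + 7)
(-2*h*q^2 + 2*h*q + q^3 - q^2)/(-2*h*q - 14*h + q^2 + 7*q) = q*(q - 1)/(q + 7)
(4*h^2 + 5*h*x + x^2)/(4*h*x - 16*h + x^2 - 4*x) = (h + x)/(x - 4)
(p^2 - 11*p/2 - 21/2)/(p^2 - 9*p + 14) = (p + 3/2)/(p - 2)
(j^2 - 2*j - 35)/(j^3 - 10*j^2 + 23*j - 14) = (j + 5)/(j^2 - 3*j + 2)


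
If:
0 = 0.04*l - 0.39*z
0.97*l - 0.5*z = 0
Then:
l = 0.00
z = 0.00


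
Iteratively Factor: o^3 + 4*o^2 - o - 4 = (o + 1)*(o^2 + 3*o - 4) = (o - 1)*(o + 1)*(o + 4)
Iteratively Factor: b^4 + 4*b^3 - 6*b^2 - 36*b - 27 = (b + 3)*(b^3 + b^2 - 9*b - 9) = (b + 3)^2*(b^2 - 2*b - 3) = (b + 1)*(b + 3)^2*(b - 3)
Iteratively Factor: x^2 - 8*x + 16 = (x - 4)*(x - 4)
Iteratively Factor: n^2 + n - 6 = (n - 2)*(n + 3)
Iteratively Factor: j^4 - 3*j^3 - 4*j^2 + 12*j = (j - 3)*(j^3 - 4*j) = j*(j - 3)*(j^2 - 4) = j*(j - 3)*(j + 2)*(j - 2)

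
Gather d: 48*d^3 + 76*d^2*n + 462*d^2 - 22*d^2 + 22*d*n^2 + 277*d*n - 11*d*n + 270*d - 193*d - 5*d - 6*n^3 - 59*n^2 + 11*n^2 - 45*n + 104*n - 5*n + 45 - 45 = 48*d^3 + d^2*(76*n + 440) + d*(22*n^2 + 266*n + 72) - 6*n^3 - 48*n^2 + 54*n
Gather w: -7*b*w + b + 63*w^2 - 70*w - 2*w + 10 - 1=b + 63*w^2 + w*(-7*b - 72) + 9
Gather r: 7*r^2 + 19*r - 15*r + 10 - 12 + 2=7*r^2 + 4*r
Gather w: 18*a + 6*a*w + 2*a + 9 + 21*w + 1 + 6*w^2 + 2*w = 20*a + 6*w^2 + w*(6*a + 23) + 10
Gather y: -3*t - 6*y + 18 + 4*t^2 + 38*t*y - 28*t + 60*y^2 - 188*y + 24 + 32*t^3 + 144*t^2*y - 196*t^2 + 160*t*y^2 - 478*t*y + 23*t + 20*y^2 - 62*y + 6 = 32*t^3 - 192*t^2 - 8*t + y^2*(160*t + 80) + y*(144*t^2 - 440*t - 256) + 48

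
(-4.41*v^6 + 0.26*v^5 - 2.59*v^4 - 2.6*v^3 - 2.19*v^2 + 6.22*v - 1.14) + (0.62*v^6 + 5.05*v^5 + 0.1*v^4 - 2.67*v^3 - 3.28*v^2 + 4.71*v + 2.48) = -3.79*v^6 + 5.31*v^5 - 2.49*v^4 - 5.27*v^3 - 5.47*v^2 + 10.93*v + 1.34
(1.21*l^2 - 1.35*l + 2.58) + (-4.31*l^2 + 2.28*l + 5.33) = -3.1*l^2 + 0.93*l + 7.91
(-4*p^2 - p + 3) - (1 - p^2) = -3*p^2 - p + 2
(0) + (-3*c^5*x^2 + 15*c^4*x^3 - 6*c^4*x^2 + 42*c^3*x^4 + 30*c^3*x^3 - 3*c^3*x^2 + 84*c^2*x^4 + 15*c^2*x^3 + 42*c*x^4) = -3*c^5*x^2 + 15*c^4*x^3 - 6*c^4*x^2 + 42*c^3*x^4 + 30*c^3*x^3 - 3*c^3*x^2 + 84*c^2*x^4 + 15*c^2*x^3 + 42*c*x^4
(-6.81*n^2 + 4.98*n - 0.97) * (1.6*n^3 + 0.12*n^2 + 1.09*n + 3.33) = -10.896*n^5 + 7.1508*n^4 - 8.3773*n^3 - 17.3655*n^2 + 15.5261*n - 3.2301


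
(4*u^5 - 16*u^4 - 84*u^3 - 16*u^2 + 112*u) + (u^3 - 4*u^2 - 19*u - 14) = 4*u^5 - 16*u^4 - 83*u^3 - 20*u^2 + 93*u - 14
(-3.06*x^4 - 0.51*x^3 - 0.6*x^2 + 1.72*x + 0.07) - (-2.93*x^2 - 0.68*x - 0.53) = -3.06*x^4 - 0.51*x^3 + 2.33*x^2 + 2.4*x + 0.6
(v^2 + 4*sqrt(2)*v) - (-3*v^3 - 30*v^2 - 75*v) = 3*v^3 + 31*v^2 + 4*sqrt(2)*v + 75*v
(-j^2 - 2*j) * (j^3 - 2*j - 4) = -j^5 - 2*j^4 + 2*j^3 + 8*j^2 + 8*j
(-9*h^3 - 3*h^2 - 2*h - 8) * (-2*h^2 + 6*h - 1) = 18*h^5 - 48*h^4 - 5*h^3 + 7*h^2 - 46*h + 8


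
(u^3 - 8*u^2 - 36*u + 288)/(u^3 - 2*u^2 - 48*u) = (u - 6)/u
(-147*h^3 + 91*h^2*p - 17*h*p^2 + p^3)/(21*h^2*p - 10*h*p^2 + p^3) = (-7*h + p)/p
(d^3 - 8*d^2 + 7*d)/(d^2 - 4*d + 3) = d*(d - 7)/(d - 3)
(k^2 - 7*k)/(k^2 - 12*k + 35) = k/(k - 5)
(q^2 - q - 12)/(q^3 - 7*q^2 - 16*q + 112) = (q + 3)/(q^2 - 3*q - 28)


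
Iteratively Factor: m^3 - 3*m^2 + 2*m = (m)*(m^2 - 3*m + 2) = m*(m - 2)*(m - 1)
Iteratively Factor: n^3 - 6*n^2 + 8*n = (n - 2)*(n^2 - 4*n) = n*(n - 2)*(n - 4)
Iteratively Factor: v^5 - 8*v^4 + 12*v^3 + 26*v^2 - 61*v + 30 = (v - 5)*(v^4 - 3*v^3 - 3*v^2 + 11*v - 6) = (v - 5)*(v - 3)*(v^3 - 3*v + 2) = (v - 5)*(v - 3)*(v - 1)*(v^2 + v - 2) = (v - 5)*(v - 3)*(v - 1)*(v + 2)*(v - 1)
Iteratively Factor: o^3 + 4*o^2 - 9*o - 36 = (o + 4)*(o^2 - 9) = (o - 3)*(o + 4)*(o + 3)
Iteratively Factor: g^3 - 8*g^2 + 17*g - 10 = (g - 1)*(g^2 - 7*g + 10) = (g - 2)*(g - 1)*(g - 5)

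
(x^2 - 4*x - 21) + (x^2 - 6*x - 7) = 2*x^2 - 10*x - 28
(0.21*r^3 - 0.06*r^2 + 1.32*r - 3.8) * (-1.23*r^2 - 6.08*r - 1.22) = -0.2583*r^5 - 1.203*r^4 - 1.515*r^3 - 3.2784*r^2 + 21.4936*r + 4.636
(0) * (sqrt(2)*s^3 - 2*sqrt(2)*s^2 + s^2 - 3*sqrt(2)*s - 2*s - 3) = 0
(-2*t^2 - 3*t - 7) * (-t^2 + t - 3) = 2*t^4 + t^3 + 10*t^2 + 2*t + 21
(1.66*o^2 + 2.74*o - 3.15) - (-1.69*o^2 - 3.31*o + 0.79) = 3.35*o^2 + 6.05*o - 3.94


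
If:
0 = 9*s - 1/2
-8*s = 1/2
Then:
No Solution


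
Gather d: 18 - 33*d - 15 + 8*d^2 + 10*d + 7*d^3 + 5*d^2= 7*d^3 + 13*d^2 - 23*d + 3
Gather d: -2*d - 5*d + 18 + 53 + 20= 91 - 7*d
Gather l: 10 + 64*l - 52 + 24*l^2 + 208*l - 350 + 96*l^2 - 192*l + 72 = 120*l^2 + 80*l - 320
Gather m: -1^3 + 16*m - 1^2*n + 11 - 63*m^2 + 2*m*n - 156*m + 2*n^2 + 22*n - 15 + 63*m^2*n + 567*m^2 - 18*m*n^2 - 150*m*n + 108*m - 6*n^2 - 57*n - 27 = m^2*(63*n + 504) + m*(-18*n^2 - 148*n - 32) - 4*n^2 - 36*n - 32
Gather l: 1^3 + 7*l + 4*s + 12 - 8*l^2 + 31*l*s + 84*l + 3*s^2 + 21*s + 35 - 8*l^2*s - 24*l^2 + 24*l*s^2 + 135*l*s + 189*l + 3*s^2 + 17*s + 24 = l^2*(-8*s - 32) + l*(24*s^2 + 166*s + 280) + 6*s^2 + 42*s + 72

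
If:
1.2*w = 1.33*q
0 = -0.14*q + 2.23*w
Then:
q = 0.00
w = 0.00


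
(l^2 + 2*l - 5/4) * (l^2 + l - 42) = l^4 + 3*l^3 - 165*l^2/4 - 341*l/4 + 105/2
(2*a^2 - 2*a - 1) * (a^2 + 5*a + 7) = 2*a^4 + 8*a^3 + 3*a^2 - 19*a - 7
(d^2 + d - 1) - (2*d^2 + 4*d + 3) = -d^2 - 3*d - 4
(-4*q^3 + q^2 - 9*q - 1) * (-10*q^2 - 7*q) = 40*q^5 + 18*q^4 + 83*q^3 + 73*q^2 + 7*q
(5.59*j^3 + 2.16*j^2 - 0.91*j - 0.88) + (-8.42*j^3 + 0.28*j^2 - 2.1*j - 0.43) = -2.83*j^3 + 2.44*j^2 - 3.01*j - 1.31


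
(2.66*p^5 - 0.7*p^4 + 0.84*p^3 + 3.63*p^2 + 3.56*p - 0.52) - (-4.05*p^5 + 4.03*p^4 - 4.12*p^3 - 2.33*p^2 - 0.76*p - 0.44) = 6.71*p^5 - 4.73*p^4 + 4.96*p^3 + 5.96*p^2 + 4.32*p - 0.08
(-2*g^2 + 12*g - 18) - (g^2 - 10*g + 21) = -3*g^2 + 22*g - 39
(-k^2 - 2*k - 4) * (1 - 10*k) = 10*k^3 + 19*k^2 + 38*k - 4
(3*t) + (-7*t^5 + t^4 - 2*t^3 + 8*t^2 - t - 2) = -7*t^5 + t^4 - 2*t^3 + 8*t^2 + 2*t - 2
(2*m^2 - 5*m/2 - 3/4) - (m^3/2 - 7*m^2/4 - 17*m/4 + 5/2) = -m^3/2 + 15*m^2/4 + 7*m/4 - 13/4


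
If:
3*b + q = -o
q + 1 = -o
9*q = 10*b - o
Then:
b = 1/3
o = -37/24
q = 13/24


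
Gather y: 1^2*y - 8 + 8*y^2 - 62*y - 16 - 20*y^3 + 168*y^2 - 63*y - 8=-20*y^3 + 176*y^2 - 124*y - 32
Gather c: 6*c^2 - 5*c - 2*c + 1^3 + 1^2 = 6*c^2 - 7*c + 2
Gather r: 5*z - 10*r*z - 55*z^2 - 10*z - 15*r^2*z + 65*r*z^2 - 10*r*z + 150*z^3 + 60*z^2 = -15*r^2*z + r*(65*z^2 - 20*z) + 150*z^3 + 5*z^2 - 5*z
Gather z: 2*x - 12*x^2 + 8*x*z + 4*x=-12*x^2 + 8*x*z + 6*x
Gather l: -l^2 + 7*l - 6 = -l^2 + 7*l - 6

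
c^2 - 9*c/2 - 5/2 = (c - 5)*(c + 1/2)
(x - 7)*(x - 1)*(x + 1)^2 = x^4 - 6*x^3 - 8*x^2 + 6*x + 7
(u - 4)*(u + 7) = u^2 + 3*u - 28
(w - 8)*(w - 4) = w^2 - 12*w + 32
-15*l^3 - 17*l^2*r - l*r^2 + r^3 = (-5*l + r)*(l + r)*(3*l + r)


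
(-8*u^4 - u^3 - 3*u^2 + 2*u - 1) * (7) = -56*u^4 - 7*u^3 - 21*u^2 + 14*u - 7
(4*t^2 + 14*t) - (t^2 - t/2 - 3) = 3*t^2 + 29*t/2 + 3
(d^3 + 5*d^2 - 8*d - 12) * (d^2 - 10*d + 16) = d^5 - 5*d^4 - 42*d^3 + 148*d^2 - 8*d - 192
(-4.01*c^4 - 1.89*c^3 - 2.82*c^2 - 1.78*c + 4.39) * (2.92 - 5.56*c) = 22.2956*c^5 - 1.2008*c^4 + 10.1604*c^3 + 1.6624*c^2 - 29.606*c + 12.8188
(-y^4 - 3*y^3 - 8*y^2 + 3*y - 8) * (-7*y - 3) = 7*y^5 + 24*y^4 + 65*y^3 + 3*y^2 + 47*y + 24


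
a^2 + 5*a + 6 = (a + 2)*(a + 3)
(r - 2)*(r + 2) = r^2 - 4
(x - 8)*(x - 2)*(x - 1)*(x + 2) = x^4 - 9*x^3 + 4*x^2 + 36*x - 32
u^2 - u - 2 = (u - 2)*(u + 1)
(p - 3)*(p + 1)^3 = p^4 - 6*p^2 - 8*p - 3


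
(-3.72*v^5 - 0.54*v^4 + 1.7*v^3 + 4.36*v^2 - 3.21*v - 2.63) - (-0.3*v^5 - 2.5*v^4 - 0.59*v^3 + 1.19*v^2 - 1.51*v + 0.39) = -3.42*v^5 + 1.96*v^4 + 2.29*v^3 + 3.17*v^2 - 1.7*v - 3.02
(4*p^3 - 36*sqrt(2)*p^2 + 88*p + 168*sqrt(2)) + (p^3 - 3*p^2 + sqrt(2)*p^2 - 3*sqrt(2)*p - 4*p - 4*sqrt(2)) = 5*p^3 - 35*sqrt(2)*p^2 - 3*p^2 - 3*sqrt(2)*p + 84*p + 164*sqrt(2)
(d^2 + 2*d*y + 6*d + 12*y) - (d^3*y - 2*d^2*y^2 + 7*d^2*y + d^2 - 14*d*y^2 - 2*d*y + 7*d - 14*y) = -d^3*y + 2*d^2*y^2 - 7*d^2*y + 14*d*y^2 + 4*d*y - d + 26*y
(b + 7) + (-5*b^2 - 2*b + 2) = -5*b^2 - b + 9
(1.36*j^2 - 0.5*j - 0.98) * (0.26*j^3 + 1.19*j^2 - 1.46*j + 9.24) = 0.3536*j^5 + 1.4884*j^4 - 2.8354*j^3 + 12.1302*j^2 - 3.1892*j - 9.0552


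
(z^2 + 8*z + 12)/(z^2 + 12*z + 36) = (z + 2)/(z + 6)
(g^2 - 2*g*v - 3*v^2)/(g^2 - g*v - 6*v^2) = (g + v)/(g + 2*v)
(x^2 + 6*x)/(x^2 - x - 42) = x/(x - 7)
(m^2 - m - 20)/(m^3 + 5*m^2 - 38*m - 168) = (m - 5)/(m^2 + m - 42)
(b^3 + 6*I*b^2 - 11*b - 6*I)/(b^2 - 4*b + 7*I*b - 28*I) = (b^3 + 6*I*b^2 - 11*b - 6*I)/(b^2 + b*(-4 + 7*I) - 28*I)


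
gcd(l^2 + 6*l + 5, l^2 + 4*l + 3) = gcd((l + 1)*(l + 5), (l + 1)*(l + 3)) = l + 1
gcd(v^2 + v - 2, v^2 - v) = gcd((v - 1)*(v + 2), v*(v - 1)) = v - 1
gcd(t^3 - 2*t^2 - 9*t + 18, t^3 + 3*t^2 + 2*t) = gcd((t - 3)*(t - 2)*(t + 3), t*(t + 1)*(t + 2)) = 1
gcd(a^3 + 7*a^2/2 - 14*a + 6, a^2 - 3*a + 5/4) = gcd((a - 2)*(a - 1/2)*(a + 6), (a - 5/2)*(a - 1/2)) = a - 1/2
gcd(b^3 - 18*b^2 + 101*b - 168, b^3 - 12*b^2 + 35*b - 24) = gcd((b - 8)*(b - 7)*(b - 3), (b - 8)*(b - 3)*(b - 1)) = b^2 - 11*b + 24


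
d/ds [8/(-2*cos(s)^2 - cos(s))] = -(8*sin(s)/cos(s)^2 + 32*tan(s))/(2*cos(s) + 1)^2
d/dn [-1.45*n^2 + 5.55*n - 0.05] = 5.55 - 2.9*n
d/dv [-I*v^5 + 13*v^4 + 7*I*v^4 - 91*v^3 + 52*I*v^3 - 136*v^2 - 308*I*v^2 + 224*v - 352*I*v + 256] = -5*I*v^4 + v^3*(52 + 28*I) + v^2*(-273 + 156*I) + v*(-272 - 616*I) + 224 - 352*I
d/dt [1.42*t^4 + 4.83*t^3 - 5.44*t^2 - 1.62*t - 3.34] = 5.68*t^3 + 14.49*t^2 - 10.88*t - 1.62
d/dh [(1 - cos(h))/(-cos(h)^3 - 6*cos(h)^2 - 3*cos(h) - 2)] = (-21*cos(h) + 3*cos(2*h) + cos(3*h) - 7)*sin(h)/(2*(cos(h)^3 + 6*cos(h)^2 + 3*cos(h) + 2)^2)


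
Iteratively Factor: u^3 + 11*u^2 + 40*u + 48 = (u + 3)*(u^2 + 8*u + 16) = (u + 3)*(u + 4)*(u + 4)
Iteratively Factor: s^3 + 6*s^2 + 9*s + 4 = (s + 1)*(s^2 + 5*s + 4) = (s + 1)^2*(s + 4)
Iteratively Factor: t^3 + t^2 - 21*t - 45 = (t + 3)*(t^2 - 2*t - 15) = (t + 3)^2*(t - 5)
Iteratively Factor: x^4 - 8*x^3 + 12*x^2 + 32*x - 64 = (x - 4)*(x^3 - 4*x^2 - 4*x + 16) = (x - 4)*(x + 2)*(x^2 - 6*x + 8) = (x - 4)^2*(x + 2)*(x - 2)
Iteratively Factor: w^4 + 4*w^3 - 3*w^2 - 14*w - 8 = (w + 1)*(w^3 + 3*w^2 - 6*w - 8) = (w + 1)*(w + 4)*(w^2 - w - 2) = (w + 1)^2*(w + 4)*(w - 2)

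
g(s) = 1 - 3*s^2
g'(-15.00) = 90.00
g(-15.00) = -674.00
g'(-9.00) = 54.00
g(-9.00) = -242.00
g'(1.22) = -7.32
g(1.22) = -3.47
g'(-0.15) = 0.90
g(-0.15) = 0.93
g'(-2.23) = 13.38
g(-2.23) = -13.92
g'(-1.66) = 9.96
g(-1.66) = -7.27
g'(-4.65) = 27.90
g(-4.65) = -63.87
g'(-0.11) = 0.66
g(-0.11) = 0.96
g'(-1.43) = 8.58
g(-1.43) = -5.13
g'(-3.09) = 18.54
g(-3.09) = -27.64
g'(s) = -6*s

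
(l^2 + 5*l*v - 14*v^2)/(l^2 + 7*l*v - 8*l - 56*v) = (l - 2*v)/(l - 8)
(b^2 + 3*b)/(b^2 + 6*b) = (b + 3)/(b + 6)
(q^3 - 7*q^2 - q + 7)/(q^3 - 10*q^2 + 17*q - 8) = (q^2 - 6*q - 7)/(q^2 - 9*q + 8)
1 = 1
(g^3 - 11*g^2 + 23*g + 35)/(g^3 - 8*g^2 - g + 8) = (g^2 - 12*g + 35)/(g^2 - 9*g + 8)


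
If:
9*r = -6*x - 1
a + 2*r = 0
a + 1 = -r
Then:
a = -2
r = 1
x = -5/3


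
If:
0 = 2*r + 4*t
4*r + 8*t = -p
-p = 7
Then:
No Solution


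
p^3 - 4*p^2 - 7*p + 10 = (p - 5)*(p - 1)*(p + 2)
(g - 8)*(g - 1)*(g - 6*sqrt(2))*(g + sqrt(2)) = g^4 - 9*g^3 - 5*sqrt(2)*g^3 - 4*g^2 + 45*sqrt(2)*g^2 - 40*sqrt(2)*g + 108*g - 96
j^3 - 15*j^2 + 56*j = j*(j - 8)*(j - 7)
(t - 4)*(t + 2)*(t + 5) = t^3 + 3*t^2 - 18*t - 40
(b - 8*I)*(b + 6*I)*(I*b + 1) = I*b^3 + 3*b^2 + 46*I*b + 48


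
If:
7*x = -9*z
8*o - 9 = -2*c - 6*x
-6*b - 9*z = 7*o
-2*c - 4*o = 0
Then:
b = -15*z/4 - 21/8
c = -27*z/7 - 9/2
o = 27*z/14 + 9/4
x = -9*z/7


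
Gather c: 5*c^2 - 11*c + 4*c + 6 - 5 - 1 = 5*c^2 - 7*c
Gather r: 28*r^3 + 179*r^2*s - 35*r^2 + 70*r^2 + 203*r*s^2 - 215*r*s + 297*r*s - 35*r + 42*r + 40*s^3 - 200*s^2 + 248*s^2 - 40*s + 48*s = 28*r^3 + r^2*(179*s + 35) + r*(203*s^2 + 82*s + 7) + 40*s^3 + 48*s^2 + 8*s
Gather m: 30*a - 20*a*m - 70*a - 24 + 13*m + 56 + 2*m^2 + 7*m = -40*a + 2*m^2 + m*(20 - 20*a) + 32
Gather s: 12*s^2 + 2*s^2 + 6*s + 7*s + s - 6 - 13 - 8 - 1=14*s^2 + 14*s - 28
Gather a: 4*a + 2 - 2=4*a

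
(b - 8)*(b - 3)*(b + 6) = b^3 - 5*b^2 - 42*b + 144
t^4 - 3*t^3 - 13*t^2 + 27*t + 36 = (t - 4)*(t - 3)*(t + 1)*(t + 3)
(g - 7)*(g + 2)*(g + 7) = g^3 + 2*g^2 - 49*g - 98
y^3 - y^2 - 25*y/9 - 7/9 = (y - 7/3)*(y + 1/3)*(y + 1)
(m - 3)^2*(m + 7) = m^3 + m^2 - 33*m + 63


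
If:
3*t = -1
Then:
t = -1/3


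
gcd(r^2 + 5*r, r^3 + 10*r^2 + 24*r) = r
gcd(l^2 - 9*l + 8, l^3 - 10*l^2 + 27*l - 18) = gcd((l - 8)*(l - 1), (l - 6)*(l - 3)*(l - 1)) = l - 1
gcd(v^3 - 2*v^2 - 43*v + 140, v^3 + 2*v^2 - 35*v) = v^2 + 2*v - 35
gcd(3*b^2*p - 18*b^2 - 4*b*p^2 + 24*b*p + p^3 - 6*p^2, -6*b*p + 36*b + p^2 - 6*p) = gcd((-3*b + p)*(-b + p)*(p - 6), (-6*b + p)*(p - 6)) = p - 6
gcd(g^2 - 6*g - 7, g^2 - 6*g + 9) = 1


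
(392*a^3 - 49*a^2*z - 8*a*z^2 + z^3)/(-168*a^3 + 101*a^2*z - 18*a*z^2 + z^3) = (7*a + z)/(-3*a + z)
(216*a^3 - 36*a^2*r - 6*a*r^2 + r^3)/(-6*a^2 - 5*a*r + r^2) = (-36*a^2 + r^2)/(a + r)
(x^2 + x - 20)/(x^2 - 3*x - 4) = (x + 5)/(x + 1)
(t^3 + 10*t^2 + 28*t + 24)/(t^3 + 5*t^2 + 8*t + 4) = (t + 6)/(t + 1)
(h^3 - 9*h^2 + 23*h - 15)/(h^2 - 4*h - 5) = (h^2 - 4*h + 3)/(h + 1)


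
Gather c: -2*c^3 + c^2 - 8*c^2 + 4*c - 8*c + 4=-2*c^3 - 7*c^2 - 4*c + 4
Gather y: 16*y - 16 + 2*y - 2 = 18*y - 18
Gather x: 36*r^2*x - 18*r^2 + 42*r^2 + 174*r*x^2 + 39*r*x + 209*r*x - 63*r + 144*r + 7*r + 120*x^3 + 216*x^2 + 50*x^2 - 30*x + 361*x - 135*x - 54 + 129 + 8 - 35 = 24*r^2 + 88*r + 120*x^3 + x^2*(174*r + 266) + x*(36*r^2 + 248*r + 196) + 48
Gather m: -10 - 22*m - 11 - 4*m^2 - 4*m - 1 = -4*m^2 - 26*m - 22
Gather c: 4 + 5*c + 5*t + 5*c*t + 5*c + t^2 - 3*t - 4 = c*(5*t + 10) + t^2 + 2*t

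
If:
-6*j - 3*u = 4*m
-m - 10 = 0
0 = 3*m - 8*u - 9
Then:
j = 437/48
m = -10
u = -39/8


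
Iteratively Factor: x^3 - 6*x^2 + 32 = (x - 4)*(x^2 - 2*x - 8) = (x - 4)*(x + 2)*(x - 4)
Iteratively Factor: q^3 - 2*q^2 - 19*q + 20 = (q - 1)*(q^2 - q - 20) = (q - 5)*(q - 1)*(q + 4)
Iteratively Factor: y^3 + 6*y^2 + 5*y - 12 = (y + 4)*(y^2 + 2*y - 3) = (y - 1)*(y + 4)*(y + 3)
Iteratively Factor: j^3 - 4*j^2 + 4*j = (j - 2)*(j^2 - 2*j) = (j - 2)^2*(j)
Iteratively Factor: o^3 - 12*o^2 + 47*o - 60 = (o - 3)*(o^2 - 9*o + 20) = (o - 4)*(o - 3)*(o - 5)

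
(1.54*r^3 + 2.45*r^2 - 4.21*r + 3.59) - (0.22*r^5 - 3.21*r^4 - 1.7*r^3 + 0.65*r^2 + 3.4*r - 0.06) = -0.22*r^5 + 3.21*r^4 + 3.24*r^3 + 1.8*r^2 - 7.61*r + 3.65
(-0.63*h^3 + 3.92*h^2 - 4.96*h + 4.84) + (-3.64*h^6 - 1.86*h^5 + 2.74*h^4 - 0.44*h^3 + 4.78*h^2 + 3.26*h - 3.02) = -3.64*h^6 - 1.86*h^5 + 2.74*h^4 - 1.07*h^3 + 8.7*h^2 - 1.7*h + 1.82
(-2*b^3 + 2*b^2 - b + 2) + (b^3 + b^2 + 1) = -b^3 + 3*b^2 - b + 3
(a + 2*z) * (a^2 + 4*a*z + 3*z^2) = a^3 + 6*a^2*z + 11*a*z^2 + 6*z^3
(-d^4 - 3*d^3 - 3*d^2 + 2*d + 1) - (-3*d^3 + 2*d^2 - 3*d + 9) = -d^4 - 5*d^2 + 5*d - 8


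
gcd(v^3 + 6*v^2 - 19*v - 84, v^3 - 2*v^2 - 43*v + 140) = v^2 + 3*v - 28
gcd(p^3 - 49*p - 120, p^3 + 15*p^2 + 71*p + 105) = p^2 + 8*p + 15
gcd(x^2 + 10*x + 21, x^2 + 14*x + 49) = x + 7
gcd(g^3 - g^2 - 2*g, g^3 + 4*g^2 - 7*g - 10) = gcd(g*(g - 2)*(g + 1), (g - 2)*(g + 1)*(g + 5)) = g^2 - g - 2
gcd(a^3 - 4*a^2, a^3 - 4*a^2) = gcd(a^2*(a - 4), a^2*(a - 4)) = a^3 - 4*a^2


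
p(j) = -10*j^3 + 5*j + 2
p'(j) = 5 - 30*j^2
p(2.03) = -71.50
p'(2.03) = -118.63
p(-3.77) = 518.98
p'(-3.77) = -421.39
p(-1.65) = 38.67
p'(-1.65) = -76.68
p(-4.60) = 952.36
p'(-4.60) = -629.80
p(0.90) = -0.79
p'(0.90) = -19.30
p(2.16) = -87.98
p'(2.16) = -134.97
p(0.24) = 3.06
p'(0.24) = 3.27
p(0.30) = 3.23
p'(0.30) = 2.30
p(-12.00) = 17222.00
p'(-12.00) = -4315.00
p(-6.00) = 2132.00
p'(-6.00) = -1075.00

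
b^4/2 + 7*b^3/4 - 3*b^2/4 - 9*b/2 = b*(b/2 + 1)*(b - 3/2)*(b + 3)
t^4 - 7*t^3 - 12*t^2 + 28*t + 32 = (t - 8)*(t - 2)*(t + 1)*(t + 2)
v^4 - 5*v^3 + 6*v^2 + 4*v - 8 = (v - 2)^3*(v + 1)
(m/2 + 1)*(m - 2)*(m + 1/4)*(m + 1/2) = m^4/2 + 3*m^3/8 - 31*m^2/16 - 3*m/2 - 1/4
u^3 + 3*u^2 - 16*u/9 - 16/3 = (u - 4/3)*(u + 4/3)*(u + 3)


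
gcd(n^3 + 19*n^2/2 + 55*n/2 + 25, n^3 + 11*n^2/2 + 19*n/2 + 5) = n^2 + 9*n/2 + 5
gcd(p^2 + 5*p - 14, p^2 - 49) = p + 7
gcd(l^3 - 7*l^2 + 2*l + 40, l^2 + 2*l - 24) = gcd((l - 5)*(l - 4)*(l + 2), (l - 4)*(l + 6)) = l - 4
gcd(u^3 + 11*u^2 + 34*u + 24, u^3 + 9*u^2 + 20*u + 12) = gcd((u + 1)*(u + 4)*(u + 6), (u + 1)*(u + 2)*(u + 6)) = u^2 + 7*u + 6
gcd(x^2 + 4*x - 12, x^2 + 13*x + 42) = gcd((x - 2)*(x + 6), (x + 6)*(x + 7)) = x + 6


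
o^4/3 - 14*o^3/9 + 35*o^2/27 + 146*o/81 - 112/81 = (o/3 + 1/3)*(o - 8/3)*(o - 7/3)*(o - 2/3)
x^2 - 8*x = x*(x - 8)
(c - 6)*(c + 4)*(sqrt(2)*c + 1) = sqrt(2)*c^3 - 2*sqrt(2)*c^2 + c^2 - 24*sqrt(2)*c - 2*c - 24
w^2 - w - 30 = (w - 6)*(w + 5)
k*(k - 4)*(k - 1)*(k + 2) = k^4 - 3*k^3 - 6*k^2 + 8*k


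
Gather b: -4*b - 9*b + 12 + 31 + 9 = 52 - 13*b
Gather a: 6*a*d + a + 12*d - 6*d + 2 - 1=a*(6*d + 1) + 6*d + 1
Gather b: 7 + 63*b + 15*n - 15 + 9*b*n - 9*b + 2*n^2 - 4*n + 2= b*(9*n + 54) + 2*n^2 + 11*n - 6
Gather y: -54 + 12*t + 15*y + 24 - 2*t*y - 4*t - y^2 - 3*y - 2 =8*t - y^2 + y*(12 - 2*t) - 32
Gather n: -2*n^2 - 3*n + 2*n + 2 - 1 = -2*n^2 - n + 1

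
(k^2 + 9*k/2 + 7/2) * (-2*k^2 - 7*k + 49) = -2*k^4 - 16*k^3 + 21*k^2/2 + 196*k + 343/2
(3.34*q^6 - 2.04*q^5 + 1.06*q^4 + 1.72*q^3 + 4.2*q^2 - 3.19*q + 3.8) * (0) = 0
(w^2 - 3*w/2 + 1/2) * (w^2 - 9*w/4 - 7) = w^4 - 15*w^3/4 - 25*w^2/8 + 75*w/8 - 7/2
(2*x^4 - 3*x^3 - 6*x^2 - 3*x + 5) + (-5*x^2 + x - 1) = 2*x^4 - 3*x^3 - 11*x^2 - 2*x + 4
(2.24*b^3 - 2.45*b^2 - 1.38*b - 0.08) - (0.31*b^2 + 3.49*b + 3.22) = 2.24*b^3 - 2.76*b^2 - 4.87*b - 3.3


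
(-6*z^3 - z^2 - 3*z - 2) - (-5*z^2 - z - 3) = -6*z^3 + 4*z^2 - 2*z + 1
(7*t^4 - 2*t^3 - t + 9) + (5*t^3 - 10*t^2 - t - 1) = 7*t^4 + 3*t^3 - 10*t^2 - 2*t + 8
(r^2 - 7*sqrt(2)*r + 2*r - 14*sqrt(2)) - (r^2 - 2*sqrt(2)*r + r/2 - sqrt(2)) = -5*sqrt(2)*r + 3*r/2 - 13*sqrt(2)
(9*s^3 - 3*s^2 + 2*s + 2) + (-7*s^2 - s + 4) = 9*s^3 - 10*s^2 + s + 6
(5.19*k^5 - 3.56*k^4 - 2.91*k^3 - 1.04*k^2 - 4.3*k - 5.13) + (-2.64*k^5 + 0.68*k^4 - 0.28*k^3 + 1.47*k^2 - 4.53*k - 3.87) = 2.55*k^5 - 2.88*k^4 - 3.19*k^3 + 0.43*k^2 - 8.83*k - 9.0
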